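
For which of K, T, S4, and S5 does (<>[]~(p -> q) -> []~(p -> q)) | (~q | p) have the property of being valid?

S5

S4-tableau for the negation ~((<>[]~(p -> q) -> []~(p -> q)) | (~q | p)):
1. ~((<>[]~(p -> q) -> []~(p -> q)) | (~q | p)), 0
2. ~(<>[]~(p -> q) -> []~(p -> q)), 0   [~|-rule on 1]
3. ~(~q | p), 0   [~|-rule on 1]
4. <>[]~(p -> q), 0   [~->-rule on 2]
5. ~[]~(p -> q), 0   [~->-rule on 2]
6. q, 0   [~|-rule on 3]
7. ~p, 0   [~|-rule on 3]
8. []~(p -> q), 1   [<>-rule on 4: fresh world 1, 0R1]
9. ~(p -> q), 1   [[]-rule on 8 via 1R1]
10. p, 1   [~->-rule on 9]
11. ~q, 1   [~->-rule on 9]
12. p -> q, 2   [~[]-rule on 5: fresh world 2, 0R2]
13. q, 2   [->-rule on 12 (branches; this branch)]
Accessibility: 0R0, 0R1, 0R2, 1R1, 2R2
Complete open branch: countermodel on an S4-frame, so not valid in S4, nor in K, T (the same frame is also a K-frame and a T-frame).
S5-tableau for the negation ~((<>[]~(p -> q) -> []~(p -> q)) | (~q | p)):
1. ~((<>[]~(p -> q) -> []~(p -> q)) | (~q | p)), 0
2. ~(<>[]~(p -> q) -> []~(p -> q)), 0   [~|-rule on 1]
3. ~(~q | p), 0   [~|-rule on 1]
4. <>[]~(p -> q), 0   [~->-rule on 2]
5. ~[]~(p -> q), 0   [~->-rule on 2]
6. q, 0   [~|-rule on 3]
7. ~p, 0   [~|-rule on 3]
8. []~(p -> q), 1   [<>-rule on 4: fresh world 1, 0R1]
9. ~(p -> q), 0   [[]-rule on 8 via 1R0]
10. p, 0   [~->-rule on 9]
11. ~q, 0   [~->-rule on 9]
Accessibility: 0R0, 0R1, 1R0, 1R1
Branch closes: p and ~p both at 0.
Every branch closes (one shown): valid in S5.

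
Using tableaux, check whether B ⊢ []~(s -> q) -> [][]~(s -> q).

No, not valid

Tableau for the negation ~([]~(s -> q) -> [][]~(s -> q)):
1. ~([]~(s -> q) -> [][]~(s -> q)), w0
2. []~(s -> q), w0
3. ~[][]~(s -> q), w0
4. ~(s -> q), w0
5. s, w0
6. ~q, w0
7. ~[]~(s -> q), w1
8. ~(s -> q), w1
9. s, w1
10. ~q, w1
11. s -> q, w2
12. q, w2
Accessibility: w0Rw0, w0Rw1, w1Rw0, w1Rw1, w1Rw2, w2Rw1, w2Rw2
The negation has an open branch (countermodel exists).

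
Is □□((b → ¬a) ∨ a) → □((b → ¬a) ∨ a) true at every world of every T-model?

Valid

Tableau for the negation ¬(□□((b → ¬a) ∨ a) → □((b → ¬a) ∨ a)):
1. ¬(□□((b → ¬a) ∨ a) → □((b → ¬a) ∨ a)), w0
2. □□((b → ¬a) ∨ a), w0
3. ¬□((b → ¬a) ∨ a), w0
4. □((b → ¬a) ∨ a), w0
5. (b → ¬a) ∨ a, w0
6. b → ¬a, w0
7. ¬a, w0
8. ¬((b → ¬a) ∨ a), w1
9. ¬(b → ¬a), w1
10. ¬a, w1
11. b, w1
12. a, w1
Accessibility: w0Rw0, w0Rw1, w1Rw1
Branch closes: a and ¬a both at w1.
All branches of the negation close; one closing branch shown above.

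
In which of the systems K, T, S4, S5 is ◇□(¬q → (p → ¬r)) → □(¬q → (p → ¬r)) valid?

S5-tableau for the negation ¬(◇□(¬q → (p → ¬r)) → □(¬q → (p → ¬r))):
1. ¬(◇□(¬q → (p → ¬r)) → □(¬q → (p → ¬r))), u
2. ◇□(¬q → (p → ¬r)), u   [¬→-rule on 1]
3. ¬□(¬q → (p → ¬r)), u   [¬→-rule on 1]
4. □(¬q → (p → ¬r)), v   [◇-rule on 2: fresh world v, uRv]
5. ¬q → (p → ¬r), u   [□-rule on 4 via vRu]
6. ¬q → (p → ¬r), v   [□-rule on 4 via vRv]
7. p → ¬r, u   [→-rule on 5 (branches; this branch)]
8. p → ¬r, v   [→-rule on 6 (branches; this branch)]
9. ¬r, u   [→-rule on 7 (branches; this branch)]
10. ¬r, v   [→-rule on 8 (branches; this branch)]
11. ¬(¬q → (p → ¬r)), w   [¬□-rule on 3: fresh world w, uRw]
12. ¬q, w   [¬→-rule on 11]
13. ¬(p → ¬r), w   [¬→-rule on 11]
14. p, w   [¬→-rule on 13]
15. r, w   [¬→-rule on 13]
16. ¬q → (p → ¬r), w   [□-rule on 4 via vRw]
17. p → ¬r, w   [→-rule on 16 (branches; this branch)]
18. ¬r, w   [→-rule on 17 (branches; this branch)]
Accessibility: uRu, uRv, uRw, vRu, vRv, vRw, wRu, wRv, wRw
Branch closes: r and ¬r both at w.
Every branch closes (one shown): valid in S5.
S4-tableau for the negation ¬(◇□(¬q → (p → ¬r)) → □(¬q → (p → ¬r))):
1. ¬(◇□(¬q → (p → ¬r)) → □(¬q → (p → ¬r))), u
2. ◇□(¬q → (p → ¬r)), u   [¬→-rule on 1]
3. ¬□(¬q → (p → ¬r)), u   [¬→-rule on 1]
4. □(¬q → (p → ¬r)), v   [◇-rule on 2: fresh world v, uRv]
5. ¬q → (p → ¬r), v   [□-rule on 4 via vRv]
6. p → ¬r, v   [→-rule on 5 (branches; this branch)]
7. ¬r, v   [→-rule on 6 (branches; this branch)]
8. ¬(¬q → (p → ¬r)), w   [¬□-rule on 3: fresh world w, uRw]
9. ¬q, w   [¬→-rule on 8]
10. ¬(p → ¬r), w   [¬→-rule on 8]
11. p, w   [¬→-rule on 10]
12. r, w   [¬→-rule on 10]
Accessibility: uRu, uRv, uRw, vRv, wRw
Complete open branch: countermodel on an S4-frame, so not valid in S4, nor in K, T (the same frame is also a K-frame and a T-frame).

S5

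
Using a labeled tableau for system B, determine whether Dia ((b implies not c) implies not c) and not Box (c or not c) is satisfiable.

1. Dia ((b implies not c) implies not c) and not Box (c or not c), w0
2. Dia ((b implies not c) implies not c), w0
3. not Box (c or not c), w0
4. (b implies not c) implies not c, w1
5. not (b implies not c), w1
6. b, w1
7. c, w1
8. not (c or not c), w2
9. not c, w2
10. c, w2
Accessibility: w0Rw0, w0Rw1, w0Rw2, w1Rw0, w1Rw1, w2Rw0, w2Rw2
Branch closes: c and not c both at w2.
Every branch closes; the branch above is one of them.

No, unsatisfiable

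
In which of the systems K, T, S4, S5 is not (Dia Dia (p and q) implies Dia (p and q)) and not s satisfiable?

S4-tableau for the formula:
1. not (Dia Dia (p and q) implies Dia (p and q)) and not s, 0
2. not (Dia Dia (p and q) implies Dia (p and q)), 0
3. not s, 0
4. Dia Dia (p and q), 0
5. not Dia (p and q), 0
6. not (p and q), 0
7. not q, 0
8. Dia (p and q), 1
9. not (p and q), 1
10. not q, 1
11. p and q, 2
12. p, 2
13. q, 2
14. not (p and q), 2
15. not q, 2
Accessibility: 0R0, 0R1, 0R2, 1R1, 1R2, 2R2
Branch closes: q and not q both at 2.
Every branch closes (one shown): unsatisfiable in S4, hence also in S5 (every S5-frame is an S4-frame).
T-tableau for the formula:
1. not (Dia Dia (p and q) implies Dia (p and q)) and not s, 0
2. not (Dia Dia (p and q) implies Dia (p and q)), 0
3. not s, 0
4. Dia Dia (p and q), 0
5. not Dia (p and q), 0
6. not (p and q), 0
7. not q, 0
8. Dia (p and q), 1
9. not (p and q), 1
10. not q, 1
11. p and q, 2
12. p, 2
13. q, 2
Accessibility: 0R0, 0R1, 1R1, 1R2, 2R2
Complete open branch: satisfiable in T, hence also in K (this T-model is also a K-model).

K, T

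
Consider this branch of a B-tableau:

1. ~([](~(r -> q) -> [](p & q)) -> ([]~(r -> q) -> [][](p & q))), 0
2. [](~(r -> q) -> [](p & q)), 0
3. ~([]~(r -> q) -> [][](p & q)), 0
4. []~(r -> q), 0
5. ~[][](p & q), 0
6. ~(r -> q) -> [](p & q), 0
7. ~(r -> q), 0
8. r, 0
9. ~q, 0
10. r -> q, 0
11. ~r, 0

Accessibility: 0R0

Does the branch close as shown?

Yes, closed

Both r and ~r appear at 0.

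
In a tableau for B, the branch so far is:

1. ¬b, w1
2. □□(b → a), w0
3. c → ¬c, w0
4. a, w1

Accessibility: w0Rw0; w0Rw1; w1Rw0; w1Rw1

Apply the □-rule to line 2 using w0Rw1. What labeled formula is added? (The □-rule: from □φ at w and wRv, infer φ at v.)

□(b → a), w1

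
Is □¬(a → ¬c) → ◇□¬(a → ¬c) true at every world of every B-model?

Tableau for the negation ¬(□¬(a → ¬c) → ◇□¬(a → ¬c)):
1. ¬(□¬(a → ¬c) → ◇□¬(a → ¬c)), 0
2. □¬(a → ¬c), 0
3. ¬◇□¬(a → ¬c), 0
4. ¬(a → ¬c), 0
5. a, 0
6. c, 0
7. ¬□¬(a → ¬c), 0
8. a → ¬c, 1
9. ¬(a → ¬c), 1
10. a, 1
11. c, 1
12. ¬□¬(a → ¬c), 1
13. ¬c, 1
Accessibility: 0R0, 0R1, 1R0, 1R1
Branch closes: c and ¬c both at 1.
Every branch of the negation's tableau closes; the branch above is one of them.

Yes, valid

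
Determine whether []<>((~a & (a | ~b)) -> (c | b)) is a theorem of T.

Tableau for the negation ~[]<>((~a & (a | ~b)) -> (c | b)):
1. ~[]<>((~a & (a | ~b)) -> (c | b)), u
2. ~<>((~a & (a | ~b)) -> (c | b)), v   [~[]-rule on 1: fresh world v, uRv]
3. ~((~a & (a | ~b)) -> (c | b)), v   [~<>-rule on 2 via vRv]
4. ~a & (a | ~b), v   [~->-rule on 3]
5. ~(c | b), v   [~->-rule on 3]
6. ~a, v   [&-rule on 4]
7. a | ~b, v   [&-rule on 4]
8. ~c, v   [~|-rule on 5]
9. ~b, v   [~|-rule on 5]
Accessibility: uRu, uRv, vRv
The negation has an open branch (countermodel exists).

Invalid (countermodel exists)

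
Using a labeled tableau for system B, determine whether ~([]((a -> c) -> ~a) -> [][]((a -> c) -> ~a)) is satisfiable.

1. ~([]((a -> c) -> ~a) -> [][]((a -> c) -> ~a)), u
2. []((a -> c) -> ~a), u
3. ~[][]((a -> c) -> ~a), u
4. (a -> c) -> ~a, u
5. ~a, u
6. ~[]((a -> c) -> ~a), v
7. (a -> c) -> ~a, v
8. ~a, v
9. ~((a -> c) -> ~a), w
10. a -> c, w
11. a, w
12. c, w
Accessibility: uRu, uRv, vRu, vRv, vRw, wRv, wRw

Yes, satisfiable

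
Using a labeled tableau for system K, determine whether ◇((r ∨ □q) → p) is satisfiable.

Satisfiable

1. ◇((r ∨ □q) → p), w0
2. (r ∨ □q) → p, w1   [◇-rule on 1: fresh world w1, w0Rw1]
3. p, w1   [→-rule on 2 (branches; this branch)]
Accessibility: w0Rw1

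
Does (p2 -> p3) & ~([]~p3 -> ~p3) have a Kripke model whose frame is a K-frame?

Satisfiable

1. (p2 -> p3) & ~([]~p3 -> ~p3), u
2. p2 -> p3, u   [&-rule on 1]
3. ~([]~p3 -> ~p3), u   [&-rule on 1]
4. []~p3, u   [~->-rule on 3]
5. p3, u   [~->-rule on 3]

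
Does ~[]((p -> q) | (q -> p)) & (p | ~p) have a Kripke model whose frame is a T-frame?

1. ~[]((p -> q) | (q -> p)) & (p | ~p), u
2. ~[]((p -> q) | (q -> p)), u
3. p | ~p, u
4. ~p, u
5. ~((p -> q) | (q -> p)), v
6. ~(p -> q), v
7. ~(q -> p), v
8. p, v
9. ~q, v
10. q, v
11. ~p, v
Accessibility: uRu, uRv, vRv
Branch closes: q and ~q both at v.
(One branch shown.) All branches close.

Unsatisfiable (every branch closes)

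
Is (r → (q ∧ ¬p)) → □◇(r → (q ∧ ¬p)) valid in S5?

Tableau for the negation ¬((r → (q ∧ ¬p)) → □◇(r → (q ∧ ¬p))):
1. ¬((r → (q ∧ ¬p)) → □◇(r → (q ∧ ¬p))), 0
2. r → (q ∧ ¬p), 0   [¬→-rule on 1]
3. ¬□◇(r → (q ∧ ¬p)), 0   [¬→-rule on 1]
4. q ∧ ¬p, 0   [→-rule on 2 (branches; this branch)]
5. q, 0   [∧-rule on 4]
6. ¬p, 0   [∧-rule on 4]
7. ¬◇(r → (q ∧ ¬p)), 1   [¬□-rule on 3: fresh world 1, 0R1]
8. ¬(r → (q ∧ ¬p)), 0   [¬◇-rule on 7 via 1R0]
9. r, 0   [¬→-rule on 8]
10. ¬(q ∧ ¬p), 0   [¬→-rule on 8]
11. ¬(r → (q ∧ ¬p)), 1   [¬◇-rule on 7 via 1R1]
12. r, 1   [¬→-rule on 11]
13. ¬(q ∧ ¬p), 1   [¬→-rule on 11]
14. p, 0   [¬∧-rule on 10 (branches; this branch)]
Accessibility: 0R0, 0R1, 1R0, 1R1
Branch closes: p and ¬p both at 0.
Every branch of the negation's tableau closes; the branch above is one of them.

Yes, valid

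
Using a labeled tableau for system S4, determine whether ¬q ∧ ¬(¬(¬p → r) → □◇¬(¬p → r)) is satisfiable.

1. ¬q ∧ ¬(¬(¬p → r) → □◇¬(¬p → r)), 0
2. ¬q, 0
3. ¬(¬(¬p → r) → □◇¬(¬p → r)), 0
4. ¬(¬p → r), 0
5. ¬□◇¬(¬p → r), 0
6. ¬p, 0
7. ¬r, 0
8. ¬◇¬(¬p → r), 1
9. ¬p → r, 1
10. r, 1
Accessibility: 0R0, 0R1, 1R1

Yes, satisfiable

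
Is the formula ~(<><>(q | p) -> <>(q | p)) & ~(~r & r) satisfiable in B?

1. ~(<><>(q | p) -> <>(q | p)) & ~(~r & r), 0
2. ~(<><>(q | p) -> <>(q | p)), 0
3. ~(~r & r), 0
4. <><>(q | p), 0
5. ~<>(q | p), 0
6. ~(q | p), 0
7. ~q, 0
8. ~p, 0
9. ~r, 0
10. <>(q | p), 1
11. ~(q | p), 1
12. ~q, 1
13. ~p, 1
14. q | p, 2
15. p, 2
Accessibility: 0R0, 0R1, 1R0, 1R1, 1R2, 2R1, 2R2

Satisfiable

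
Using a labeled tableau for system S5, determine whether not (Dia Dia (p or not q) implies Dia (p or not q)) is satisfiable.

Unsatisfiable (every branch closes)

1. not (Dia Dia (p or not q) implies Dia (p or not q)), u
2. Dia Dia (p or not q), u   [neg-implies-rule on 1]
3. not Dia (p or not q), u   [neg-implies-rule on 1]
4. not (p or not q), u   [neg-Dia-rule on 3 via uRu]
5. not p, u   [neg-or-rule on 4]
6. q, u   [neg-or-rule on 4]
7. Dia (p or not q), v   [Dia-rule on 2: fresh world v, uRv]
8. not (p or not q), v   [neg-Dia-rule on 3 via uRv]
9. not p, v   [neg-or-rule on 8]
10. q, v   [neg-or-rule on 8]
11. p or not q, w   [Dia-rule on 7: fresh world w, vRw]
12. not (p or not q), w   [neg-Dia-rule on 3 via uRw]
13. not p, w   [neg-or-rule on 12]
14. q, w   [neg-or-rule on 12]
15. not q, w   [or-rule on 11 (branches; this branch)]
Accessibility: uRu, uRv, uRw, vRu, vRv, vRw, wRu, wRv, wRw
Branch closes: q and not q both at w.
Every branch closes; the branch above is one of them.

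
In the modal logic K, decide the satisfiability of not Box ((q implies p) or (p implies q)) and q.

Unsatisfiable

1. not Box ((q implies p) or (p implies q)) and q, u
2. not Box ((q implies p) or (p implies q)), u
3. q, u
4. not ((q implies p) or (p implies q)), v
5. not (q implies p), v
6. not (p implies q), v
7. q, v
8. not p, v
9. p, v
10. not q, v
Accessibility: uRv
Branch closes: p and not p both at v.
(One branch shown.) All branches close.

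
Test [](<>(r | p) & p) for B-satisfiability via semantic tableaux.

1. [](<>(r | p) & p), 0
2. <>(r | p) & p, 0   [[]-rule on 1 via 0R0]
3. <>(r | p), 0   [&-rule on 2]
4. p, 0   [&-rule on 2]
5. r | p, 1   [<>-rule on 3: fresh world 1, 0R1]
6. <>(r | p) & p, 1   [[]-rule on 1 via 0R1]
7. <>(r | p), 1   [&-rule on 6]
8. p, 1   [&-rule on 6]
9. r | p, 2   [<>-rule on 7: fresh world 2, 1R2]
10. p, 2   [|-rule on 9 (branches; this branch)]
Accessibility: 0R0, 0R1, 1R0, 1R1, 1R2, 2R1, 2R2

Yes, satisfiable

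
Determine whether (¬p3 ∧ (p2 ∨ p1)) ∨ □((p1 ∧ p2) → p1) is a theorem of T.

Tableau for the negation ¬((¬p3 ∧ (p2 ∨ p1)) ∨ □((p1 ∧ p2) → p1)):
1. ¬((¬p3 ∧ (p2 ∨ p1)) ∨ □((p1 ∧ p2) → p1)), 0
2. ¬(¬p3 ∧ (p2 ∨ p1)), 0
3. ¬□((p1 ∧ p2) → p1), 0
4. ¬(p2 ∨ p1), 0
5. ¬p2, 0
6. ¬p1, 0
7. ¬((p1 ∧ p2) → p1), 1
8. p1 ∧ p2, 1
9. ¬p1, 1
10. p1, 1
11. p2, 1
Accessibility: 0R0, 0R1, 1R1
Branch closes: p1 and ¬p1 both at 1.
Every branch of the negation's tableau closes; the branch above is one of them.

Valid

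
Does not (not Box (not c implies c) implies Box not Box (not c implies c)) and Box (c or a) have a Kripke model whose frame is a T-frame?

Satisfiable (open branch found)

1. not (not Box (not c implies c) implies Box not Box (not c implies c)) and Box (c or a), 0
2. not (not Box (not c implies c) implies Box not Box (not c implies c)), 0   [and-rule on 1]
3. Box (c or a), 0   [and-rule on 1]
4. not Box (not c implies c), 0   [neg-implies-rule on 2]
5. not Box not Box (not c implies c), 0   [neg-implies-rule on 2]
6. c or a, 0   [Box-rule on 3 via 0R0]
7. a, 0   [or-rule on 6 (branches; this branch)]
8. not (not c implies c), 1   [neg-Box-rule on 4: fresh world 1, 0R1]
9. not c, 1   [neg-implies-rule on 8]
10. c or a, 1   [Box-rule on 3 via 0R1]
11. a, 1   [or-rule on 10 (branches; this branch)]
12. Box (not c implies c), 2   [neg-Box-rule on 5: fresh world 2, 0R2]
13. c or a, 2   [Box-rule on 3 via 0R2]
14. not c implies c, 2   [Box-rule on 12 via 2R2]
15. a, 2   [or-rule on 13 (branches; this branch)]
16. c, 2   [implies-rule on 14 (branches; this branch)]
Accessibility: 0R0, 0R1, 0R2, 1R1, 2R2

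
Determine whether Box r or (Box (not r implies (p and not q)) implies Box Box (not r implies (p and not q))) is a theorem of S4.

Tableau for the negation not (Box r or (Box (not r implies (p and not q)) implies Box Box (not r implies (p and not q)))):
1. not (Box r or (Box (not r implies (p and not q)) implies Box Box (not r implies (p and not q)))), 0
2. not Box r, 0
3. not (Box (not r implies (p and not q)) implies Box Box (not r implies (p and not q))), 0
4. Box (not r implies (p and not q)), 0
5. not Box Box (not r implies (p and not q)), 0
6. not r implies (p and not q), 0
7. p and not q, 0
8. p, 0
9. not q, 0
10. not r, 1
11. not r implies (p and not q), 1
12. p and not q, 1
13. p, 1
14. not q, 1
15. not Box (not r implies (p and not q)), 2
16. not r implies (p and not q), 2
17. p and not q, 2
18. p, 2
19. not q, 2
20. not (not r implies (p and not q)), 3
21. not r, 3
22. not (p and not q), 3
23. not r implies (p and not q), 3
24. q, 3
25. p and not q, 3
26. p, 3
27. not q, 3
Accessibility: 0R0, 0R1, 0R2, 0R3, 1R1, 2R2, 2R3, 3R3
Branch closes: q and not q both at 3.
Every branch of the negation's tableau closes; the branch above is one of them.

Yes, valid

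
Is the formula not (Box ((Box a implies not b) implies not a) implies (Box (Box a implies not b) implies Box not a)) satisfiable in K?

1. not (Box ((Box a implies not b) implies not a) implies (Box (Box a implies not b) implies Box not a)), w0
2. Box ((Box a implies not b) implies not a), w0   [neg-implies-rule on 1]
3. not (Box (Box a implies not b) implies Box not a), w0   [neg-implies-rule on 1]
4. Box (Box a implies not b), w0   [neg-implies-rule on 3]
5. not Box not a, w0   [neg-implies-rule on 3]
6. a, w1   [neg-Box-rule on 5: fresh world w1, w0Rw1]
7. (Box a implies not b) implies not a, w1   [Box-rule on 2 via w0Rw1]
8. Box a implies not b, w1   [Box-rule on 4 via w0Rw1]
9. not (Box a implies not b), w1   [implies-rule on 7 (branches; this branch)]
10. Box a, w1   [neg-implies-rule on 9]
11. b, w1   [neg-implies-rule on 9]
12. not Box a, w1   [implies-rule on 8 (branches; this branch)]
13. not a, w2   [neg-Box-rule on 12: fresh world w2, w1Rw2]
14. a, w2   [Box-rule on 10 via w1Rw2]
Accessibility: w0Rw1, w1Rw2
Branch closes: a and not a both at w2.
All branches of the tableau close; one closing branch shown above.

Unsatisfiable (every branch closes)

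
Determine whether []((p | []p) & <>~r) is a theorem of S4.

No, not valid

Tableau for the negation ~[]((p | []p) & <>~r):
1. ~[]((p | []p) & <>~r), 0
2. ~((p | []p) & <>~r), 1
3. ~<>~r, 1
4. r, 1
Accessibility: 0R0, 0R1, 1R1
The negation has an open branch (countermodel exists).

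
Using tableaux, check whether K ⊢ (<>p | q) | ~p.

Not valid

Tableau for the negation ~((<>p | q) | ~p):
1. ~((<>p | q) | ~p), u
2. ~(<>p | q), u
3. p, u
4. ~<>p, u
5. ~q, u
The negation has an open branch (countermodel exists).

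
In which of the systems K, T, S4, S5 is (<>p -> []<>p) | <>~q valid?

S4-tableau for the negation ~((<>p -> []<>p) | <>~q):
1. ~((<>p -> []<>p) | <>~q), u
2. ~(<>p -> []<>p), u
3. ~<>~q, u
4. <>p, u
5. ~[]<>p, u
6. q, u
7. p, v
8. q, v
9. ~<>p, w
10. q, w
11. ~p, w
Accessibility: uRu, uRv, uRw, vRv, wRw
Complete open branch: countermodel on an S4-frame, so not valid in S4, nor in K, T (the same frame is also a K-frame and a T-frame).
S5-tableau for the negation ~((<>p -> []<>p) | <>~q):
1. ~((<>p -> []<>p) | <>~q), u
2. ~(<>p -> []<>p), u
3. ~<>~q, u
4. <>p, u
5. ~[]<>p, u
6. q, u
7. p, v
8. q, v
9. ~<>p, w
10. q, w
11. ~p, u
12. ~p, v
Accessibility: uRu, uRv, uRw, vRu, vRv, vRw, wRu, wRv, wRw
Branch closes: p and ~p both at v.
Every branch closes (one shown): valid in S5.

S5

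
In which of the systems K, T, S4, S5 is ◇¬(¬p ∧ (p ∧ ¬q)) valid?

K-tableau for the negation ¬◇¬(¬p ∧ (p ∧ ¬q)):
1. ¬◇¬(¬p ∧ (p ∧ ¬q)), 0
Complete open branch: countermodel on a K-frame, so not valid in K.
T-tableau for the negation ¬◇¬(¬p ∧ (p ∧ ¬q)):
1. ¬◇¬(¬p ∧ (p ∧ ¬q)), 0
2. ¬p ∧ (p ∧ ¬q), 0
3. ¬p, 0
4. p ∧ ¬q, 0
5. p, 0
6. ¬q, 0
Accessibility: 0R0
Branch closes: p and ¬p both at 0.
Every branch closes (one shown): valid in T, hence also in S4, S5 (every theorem of T is a theorem of S4 and S5).

T, S4, S5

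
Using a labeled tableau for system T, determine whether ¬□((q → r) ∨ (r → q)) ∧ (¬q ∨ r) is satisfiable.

Unsatisfiable (every branch closes)

1. ¬□((q → r) ∨ (r → q)) ∧ (¬q ∨ r), u
2. ¬□((q → r) ∨ (r → q)), u
3. ¬q ∨ r, u
4. r, u
5. ¬((q → r) ∨ (r → q)), v
6. ¬(q → r), v
7. ¬(r → q), v
8. q, v
9. ¬r, v
10. r, v
11. ¬q, v
Accessibility: uRu, uRv, vRv
Branch closes: r and ¬r both at v.
All branches of the tableau close; one closing branch shown above.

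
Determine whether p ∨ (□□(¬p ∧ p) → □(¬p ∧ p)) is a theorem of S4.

Valid in S4

Tableau for the negation ¬(p ∨ (□□(¬p ∧ p) → □(¬p ∧ p))):
1. ¬(p ∨ (□□(¬p ∧ p) → □(¬p ∧ p))), u
2. ¬p, u
3. ¬(□□(¬p ∧ p) → □(¬p ∧ p)), u
4. □□(¬p ∧ p), u
5. ¬□(¬p ∧ p), u
6. □(¬p ∧ p), u
7. ¬p ∧ p, u
8. p, u
Accessibility: uRu
Branch closes: p and ¬p both at u.
Every branch of the negation's tableau closes; the branch above is one of them.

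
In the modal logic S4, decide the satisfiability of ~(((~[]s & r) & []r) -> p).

1. ~(((~[]s & r) & []r) -> p), w0
2. (~[]s & r) & []r, w0
3. ~p, w0
4. ~[]s & r, w0
5. []r, w0
6. ~[]s, w0
7. r, w0
8. ~s, w1
9. r, w1
Accessibility: w0Rw0, w0Rw1, w1Rw1

Satisfiable (open branch found)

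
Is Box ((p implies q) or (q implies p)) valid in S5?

Valid

Tableau for the negation not Box ((p implies q) or (q implies p)):
1. not Box ((p implies q) or (q implies p)), 0
2. not ((p implies q) or (q implies p)), 1   [neg-Box-rule on 1: fresh world 1, 0R1]
3. not (p implies q), 1   [neg-or-rule on 2]
4. not (q implies p), 1   [neg-or-rule on 2]
5. p, 1   [neg-implies-rule on 3]
6. not q, 1   [neg-implies-rule on 3]
7. q, 1   [neg-implies-rule on 4]
8. not p, 1   [neg-implies-rule on 4]
Accessibility: 0R0, 0R1, 1R0, 1R1
Branch closes: q and not q both at 1.
All branches of the negation close; one closing branch shown above.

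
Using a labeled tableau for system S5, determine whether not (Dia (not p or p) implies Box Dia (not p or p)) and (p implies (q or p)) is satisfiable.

No, unsatisfiable

1. not (Dia (not p or p) implies Box Dia (not p or p)) and (p implies (q or p)), 0
2. not (Dia (not p or p) implies Box Dia (not p or p)), 0   [and-rule on 1]
3. p implies (q or p), 0   [and-rule on 1]
4. Dia (not p or p), 0   [neg-implies-rule on 2]
5. not Box Dia (not p or p), 0   [neg-implies-rule on 2]
6. q or p, 0   [implies-rule on 3 (branches; this branch)]
7. p, 0   [or-rule on 6 (branches; this branch)]
8. not p or p, 1   [Dia-rule on 4: fresh world 1, 0R1]
9. p, 1   [or-rule on 8 (branches; this branch)]
10. not Dia (not p or p), 2   [neg-Box-rule on 5: fresh world 2, 0R2]
11. not (not p or p), 0   [neg-Dia-rule on 10 via 2R0]
12. not p, 0   [neg-or-rule on 11]
Accessibility: 0R0, 0R1, 0R2, 1R0, 1R1, 1R2, 2R0, 2R1, 2R2
Branch closes: p and not p both at 0.
All branches of the tableau close; one closing branch shown above.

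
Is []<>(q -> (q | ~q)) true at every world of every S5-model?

Yes, valid

Tableau for the negation ~[]<>(q -> (q | ~q)):
1. ~[]<>(q -> (q | ~q)), w0
2. ~<>(q -> (q | ~q)), w1
3. ~(q -> (q | ~q)), w0
4. q, w0
5. ~(q | ~q), w0
6. ~q, w0
Accessibility: w0Rw0, w0Rw1, w1Rw0, w1Rw1
Branch closes: q and ~q both at w0.
All branches of the negation close; one closing branch shown above.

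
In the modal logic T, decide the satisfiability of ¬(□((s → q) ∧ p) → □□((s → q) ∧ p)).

Satisfiable

1. ¬(□((s → q) ∧ p) → □□((s → q) ∧ p)), u
2. □((s → q) ∧ p), u   [¬→-rule on 1]
3. ¬□□((s → q) ∧ p), u   [¬→-rule on 1]
4. (s → q) ∧ p, u   [□-rule on 2 via uRu]
5. s → q, u   [∧-rule on 4]
6. p, u   [∧-rule on 4]
7. q, u   [→-rule on 5 (branches; this branch)]
8. ¬□((s → q) ∧ p), v   [¬□-rule on 3: fresh world v, uRv]
9. (s → q) ∧ p, v   [□-rule on 2 via uRv]
10. s → q, v   [∧-rule on 9]
11. p, v   [∧-rule on 9]
12. q, v   [→-rule on 10 (branches; this branch)]
13. ¬((s → q) ∧ p), w   [¬□-rule on 8: fresh world w, vRw]
14. ¬p, w   [¬∧-rule on 13 (branches; this branch)]
Accessibility: uRu, uRv, vRv, vRw, wRw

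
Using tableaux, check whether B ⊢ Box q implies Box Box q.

Tableau for the negation not (Box q implies Box Box q):
1. not (Box q implies Box Box q), w0
2. Box q, w0   [neg-implies-rule on 1]
3. not Box Box q, w0   [neg-implies-rule on 1]
4. q, w0   [Box-rule on 2 via w0Rw0]
5. not Box q, w1   [neg-Box-rule on 3: fresh world w1, w0Rw1]
6. q, w1   [Box-rule on 2 via w0Rw1]
7. not q, w2   [neg-Box-rule on 5: fresh world w2, w1Rw2]
Accessibility: w0Rw0, w0Rw1, w1Rw0, w1Rw1, w1Rw2, w2Rw1, w2Rw2
The negation has an open branch (countermodel exists).

Invalid (countermodel exists)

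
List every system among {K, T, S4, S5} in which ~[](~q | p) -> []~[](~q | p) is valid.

S5

S5-tableau for the negation ~(~[](~q | p) -> []~[](~q | p)):
1. ~(~[](~q | p) -> []~[](~q | p)), 0
2. ~[](~q | p), 0
3. ~[]~[](~q | p), 0
4. ~(~q | p), 1
5. q, 1
6. ~p, 1
7. [](~q | p), 2
8. ~q | p, 0
9. ~q | p, 1
10. ~q | p, 2
11. p, 0
12. p, 1
Accessibility: 0R0, 0R1, 0R2, 1R0, 1R1, 1R2, 2R0, 2R1, 2R2
Branch closes: p and ~p both at 1.
Every branch closes (one shown): valid in S5.
S4-tableau for the negation ~(~[](~q | p) -> []~[](~q | p)):
1. ~(~[](~q | p) -> []~[](~q | p)), 0
2. ~[](~q | p), 0
3. ~[]~[](~q | p), 0
4. ~(~q | p), 1
5. q, 1
6. ~p, 1
7. [](~q | p), 2
8. ~q | p, 2
9. p, 2
Accessibility: 0R0, 0R1, 0R2, 1R1, 2R2
Complete open branch: countermodel on an S4-frame, so not valid in S4, nor in K, T (the same frame is also a K-frame and a T-frame).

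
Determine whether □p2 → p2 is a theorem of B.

Tableau for the negation ¬(□p2 → p2):
1. ¬(□p2 → p2), w0
2. □p2, w0
3. ¬p2, w0
4. p2, w0
Accessibility: w0Rw0
Branch closes: p2 and ¬p2 both at w0.
Every branch of the negation's tableau closes; the branch above is one of them.

Valid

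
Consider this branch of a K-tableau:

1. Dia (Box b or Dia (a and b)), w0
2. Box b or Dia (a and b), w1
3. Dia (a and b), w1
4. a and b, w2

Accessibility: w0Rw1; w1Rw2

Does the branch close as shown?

No, open

No atom appears with both signs at the same world.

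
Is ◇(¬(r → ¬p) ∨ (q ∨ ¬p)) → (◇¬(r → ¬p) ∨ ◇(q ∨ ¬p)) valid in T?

Valid

Tableau for the negation ¬(◇(¬(r → ¬p) ∨ (q ∨ ¬p)) → (◇¬(r → ¬p) ∨ ◇(q ∨ ¬p))):
1. ¬(◇(¬(r → ¬p) ∨ (q ∨ ¬p)) → (◇¬(r → ¬p) ∨ ◇(q ∨ ¬p))), w0
2. ◇(¬(r → ¬p) ∨ (q ∨ ¬p)), w0
3. ¬(◇¬(r → ¬p) ∨ ◇(q ∨ ¬p)), w0
4. ¬◇¬(r → ¬p), w0
5. ¬◇(q ∨ ¬p), w0
6. r → ¬p, w0
7. ¬(q ∨ ¬p), w0
8. ¬q, w0
9. p, w0
10. ¬r, w0
11. ¬(r → ¬p) ∨ (q ∨ ¬p), w1
12. r → ¬p, w1
13. ¬(q ∨ ¬p), w1
14. ¬q, w1
15. p, w1
16. q ∨ ¬p, w1
17. ¬r, w1
18. ¬p, w1
Accessibility: w0Rw0, w0Rw1, w1Rw1
Branch closes: p and ¬p both at w1.
Every branch of the negation's tableau closes; the branch above is one of them.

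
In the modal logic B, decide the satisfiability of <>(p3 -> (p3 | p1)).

Satisfiable (open branch found)

1. <>(p3 -> (p3 | p1)), 0
2. p3 -> (p3 | p1), 1
3. p3 | p1, 1
4. p1, 1
Accessibility: 0R0, 0R1, 1R0, 1R1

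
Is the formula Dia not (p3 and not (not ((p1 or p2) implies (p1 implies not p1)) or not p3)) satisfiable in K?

Satisfiable (open branch found)

1. Dia not (p3 and not (not ((p1 or p2) implies (p1 implies not p1)) or not p3)), 0
2. not (p3 and not (not ((p1 or p2) implies (p1 implies not p1)) or not p3)), 1   [Dia-rule on 1: fresh world 1, 0R1]
3. not ((p1 or p2) implies (p1 implies not p1)) or not p3, 1   [neg-and-rule on 2 (branches; this branch)]
4. not p3, 1   [or-rule on 3 (branches; this branch)]
Accessibility: 0R1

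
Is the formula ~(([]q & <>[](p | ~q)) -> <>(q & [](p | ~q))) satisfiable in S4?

Unsatisfiable

1. ~(([]q & <>[](p | ~q)) -> <>(q & [](p | ~q))), 0
2. []q & <>[](p | ~q), 0
3. ~<>(q & [](p | ~q)), 0
4. []q, 0
5. <>[](p | ~q), 0
6. ~(q & [](p | ~q)), 0
7. q, 0
8. ~[](p | ~q), 0
9. [](p | ~q), 1
10. ~(q & [](p | ~q)), 1
11. q, 1
12. p | ~q, 1
13. ~[](p | ~q), 1
14. p, 1
15. ~(p | ~q), 2
16. ~p, 2
17. q, 2
18. ~(q & [](p | ~q)), 2
19. ~[](p | ~q), 2
20. ~(p | ~q), 3
21. ~p, 3
22. q, 3
23. ~(q & [](p | ~q)), 3
24. p | ~q, 3
25. ~[](p | ~q), 3
26. ~q, 3
Accessibility: 0R0, 0R1, 0R2, 0R3, 1R1, 1R3, 2R2, 3R3
Branch closes: q and ~q both at 3.
Every branch closes; the branch above is one of them.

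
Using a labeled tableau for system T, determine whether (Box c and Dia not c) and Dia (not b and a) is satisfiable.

1. (Box c and Dia not c) and Dia (not b and a), u
2. Box c and Dia not c, u   [and-rule on 1]
3. Dia (not b and a), u   [and-rule on 1]
4. Box c, u   [and-rule on 2]
5. Dia not c, u   [and-rule on 2]
6. c, u   [Box-rule on 4 via uRu]
7. not b and a, v   [Dia-rule on 3: fresh world v, uRv]
8. not b, v   [and-rule on 7]
9. a, v   [and-rule on 7]
10. c, v   [Box-rule on 4 via uRv]
11. not c, w   [Dia-rule on 5: fresh world w, uRw]
12. c, w   [Box-rule on 4 via uRw]
Accessibility: uRu, uRv, uRw, vRv, wRw
Branch closes: c and not c both at w.
All branches of the tableau close; one closing branch shown above.

Unsatisfiable (every branch closes)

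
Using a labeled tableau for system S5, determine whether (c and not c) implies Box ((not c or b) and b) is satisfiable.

Satisfiable

1. (c and not c) implies Box ((not c or b) and b), u
2. Box ((not c or b) and b), u   [implies-rule on 1 (branches; this branch)]
3. (not c or b) and b, u   [Box-rule on 2 via uRu]
4. not c or b, u   [and-rule on 3]
5. b, u   [and-rule on 3]
Accessibility: uRu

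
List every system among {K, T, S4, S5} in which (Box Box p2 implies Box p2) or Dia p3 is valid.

T, S4, S5

T-tableau for the negation not ((Box Box p2 implies Box p2) or Dia p3):
1. not ((Box Box p2 implies Box p2) or Dia p3), w0
2. not (Box Box p2 implies Box p2), w0
3. not Dia p3, w0
4. Box Box p2, w0
5. not Box p2, w0
6. not p3, w0
7. Box p2, w0
8. p2, w0
9. not p2, w1
10. not p3, w1
11. Box p2, w1
12. p2, w1
Accessibility: w0Rw0, w0Rw1, w1Rw1
Branch closes: p2 and not p2 both at w1.
Every branch closes (one shown): valid in T, hence also in S4, S5 (every theorem of T is a theorem of S4 and S5).
K-tableau for the negation not ((Box Box p2 implies Box p2) or Dia p3):
1. not ((Box Box p2 implies Box p2) or Dia p3), w0
2. not (Box Box p2 implies Box p2), w0
3. not Dia p3, w0
4. Box Box p2, w0
5. not Box p2, w0
6. not p2, w1
7. not p3, w1
8. Box p2, w1
Accessibility: w0Rw1
Complete open branch: countermodel on a K-frame, so not valid in K.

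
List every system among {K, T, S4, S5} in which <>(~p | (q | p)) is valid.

T-tableau for the negation ~<>(~p | (q | p)):
1. ~<>(~p | (q | p)), 0
2. ~(~p | (q | p)), 0
3. p, 0
4. ~(q | p), 0
5. ~q, 0
6. ~p, 0
Accessibility: 0R0
Branch closes: p and ~p both at 0.
Every branch closes (one shown): valid in T, hence also in S4, S5 (every theorem of T is a theorem of S4 and S5).
K-tableau for the negation ~<>(~p | (q | p)):
1. ~<>(~p | (q | p)), 0
Complete open branch: countermodel on a K-frame, so not valid in K.

T, S4, S5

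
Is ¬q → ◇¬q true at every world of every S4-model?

Tableau for the negation ¬(¬q → ◇¬q):
1. ¬(¬q → ◇¬q), w0
2. ¬q, w0
3. ¬◇¬q, w0
4. q, w0
Accessibility: w0Rw0
Branch closes: q and ¬q both at w0.
All branches of the negation close; one closing branch shown above.

Valid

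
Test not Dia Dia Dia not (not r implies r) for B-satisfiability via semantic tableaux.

1. not Dia Dia Dia not (not r implies r), u
2. not Dia Dia not (not r implies r), u
3. not Dia not (not r implies r), u
4. not r implies r, u
5. r, u
Accessibility: uRu

Satisfiable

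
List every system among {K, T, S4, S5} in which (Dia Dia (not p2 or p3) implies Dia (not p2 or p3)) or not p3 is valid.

T-tableau for the negation not ((Dia Dia (not p2 or p3) implies Dia (not p2 or p3)) or not p3):
1. not ((Dia Dia (not p2 or p3) implies Dia (not p2 or p3)) or not p3), u
2. not (Dia Dia (not p2 or p3) implies Dia (not p2 or p3)), u   [neg-or-rule on 1]
3. p3, u   [neg-or-rule on 1]
4. Dia Dia (not p2 or p3), u   [neg-implies-rule on 2]
5. not Dia (not p2 or p3), u   [neg-implies-rule on 2]
6. not (not p2 or p3), u   [neg-Dia-rule on 5 via uRu]
7. p2, u   [neg-or-rule on 6]
8. not p3, u   [neg-or-rule on 6]
Accessibility: uRu
Branch closes: p3 and not p3 both at u.
Every branch closes (one shown): valid in T, hence also in S4, S5 (every theorem of T is a theorem of S4 and S5).
K-tableau for the negation not ((Dia Dia (not p2 or p3) implies Dia (not p2 or p3)) or not p3):
1. not ((Dia Dia (not p2 or p3) implies Dia (not p2 or p3)) or not p3), u
2. not (Dia Dia (not p2 or p3) implies Dia (not p2 or p3)), u   [neg-or-rule on 1]
3. p3, u   [neg-or-rule on 1]
4. Dia Dia (not p2 or p3), u   [neg-implies-rule on 2]
5. not Dia (not p2 or p3), u   [neg-implies-rule on 2]
6. Dia (not p2 or p3), v   [Dia-rule on 4: fresh world v, uRv]
7. not (not p2 or p3), v   [neg-Dia-rule on 5 via uRv]
8. p2, v   [neg-or-rule on 7]
9. not p3, v   [neg-or-rule on 7]
10. not p2 or p3, w   [Dia-rule on 6: fresh world w, vRw]
11. p3, w   [or-rule on 10 (branches; this branch)]
Accessibility: uRv, vRw
Complete open branch: countermodel on a K-frame, so not valid in K.

T, S4, S5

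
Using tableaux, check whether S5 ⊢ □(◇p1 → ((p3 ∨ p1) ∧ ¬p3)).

No, not valid

Tableau for the negation ¬□(◇p1 → ((p3 ∨ p1) ∧ ¬p3)):
1. ¬□(◇p1 → ((p3 ∨ p1) ∧ ¬p3)), 0
2. ¬(◇p1 → ((p3 ∨ p1) ∧ ¬p3)), 1
3. ◇p1, 1
4. ¬((p3 ∨ p1) ∧ ¬p3), 1
5. p3, 1
6. p1, 2
Accessibility: 0R0, 0R1, 0R2, 1R0, 1R1, 1R2, 2R0, 2R1, 2R2
The negation has an open branch (countermodel exists).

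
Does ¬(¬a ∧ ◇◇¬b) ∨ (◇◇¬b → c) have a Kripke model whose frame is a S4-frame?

Yes, satisfiable

1. ¬(¬a ∧ ◇◇¬b) ∨ (◇◇¬b → c), w0
2. ◇◇¬b → c, w0   [∨-rule on 1 (branches; this branch)]
3. c, w0   [→-rule on 2 (branches; this branch)]
Accessibility: w0Rw0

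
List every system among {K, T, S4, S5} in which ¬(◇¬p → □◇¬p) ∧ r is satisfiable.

K, T, S4

S4-tableau for the formula:
1. ¬(◇¬p → □◇¬p) ∧ r, 0
2. ¬(◇¬p → □◇¬p), 0
3. r, 0
4. ◇¬p, 0
5. ¬□◇¬p, 0
6. ¬p, 1
7. ¬◇¬p, 2
8. p, 2
Accessibility: 0R0, 0R1, 0R2, 1R1, 2R2
Complete open branch: satisfiable in S4, hence also in K, T (this S4-model is also a K-model and a T-model).
S5-tableau for the formula:
1. ¬(◇¬p → □◇¬p) ∧ r, 0
2. ¬(◇¬p → □◇¬p), 0
3. r, 0
4. ◇¬p, 0
5. ¬□◇¬p, 0
6. ¬p, 1
7. ¬◇¬p, 2
8. p, 0
9. p, 1
Accessibility: 0R0, 0R1, 0R2, 1R0, 1R1, 1R2, 2R0, 2R1, 2R2
Branch closes: p and ¬p both at 1.
Every branch closes (one shown): unsatisfiable in S5.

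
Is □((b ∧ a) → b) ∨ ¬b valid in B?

Valid in B

Tableau for the negation ¬(□((b ∧ a) → b) ∨ ¬b):
1. ¬(□((b ∧ a) → b) ∨ ¬b), u
2. ¬□((b ∧ a) → b), u   [¬∨-rule on 1]
3. b, u   [¬∨-rule on 1]
4. ¬((b ∧ a) → b), v   [¬□-rule on 2: fresh world v, uRv]
5. b ∧ a, v   [¬→-rule on 4]
6. ¬b, v   [¬→-rule on 4]
7. b, v   [∧-rule on 5]
8. a, v   [∧-rule on 5]
Accessibility: uRu, uRv, vRu, vRv
Branch closes: b and ¬b both at v.
All branches of the negation close; one closing branch shown above.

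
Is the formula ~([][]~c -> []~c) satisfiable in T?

Unsatisfiable (every branch closes)

1. ~([][]~c -> []~c), u
2. [][]~c, u
3. ~[]~c, u
4. []~c, u
5. ~c, u
6. c, v
7. []~c, v
8. ~c, v
Accessibility: uRu, uRv, vRv
Branch closes: c and ~c both at v.
All branches of the tableau close; one closing branch shown above.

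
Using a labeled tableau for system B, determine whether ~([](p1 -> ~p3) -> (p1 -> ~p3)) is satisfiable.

No, unsatisfiable

1. ~([](p1 -> ~p3) -> (p1 -> ~p3)), u
2. [](p1 -> ~p3), u
3. ~(p1 -> ~p3), u
4. p1, u
5. p3, u
6. p1 -> ~p3, u
7. ~p3, u
Accessibility: uRu
Branch closes: p3 and ~p3 both at u.
All branches of the tableau close; one closing branch shown above.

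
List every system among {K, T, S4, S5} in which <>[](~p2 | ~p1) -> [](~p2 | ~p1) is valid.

S5

S4-tableau for the negation ~(<>[](~p2 | ~p1) -> [](~p2 | ~p1)):
1. ~(<>[](~p2 | ~p1) -> [](~p2 | ~p1)), u
2. <>[](~p2 | ~p1), u
3. ~[](~p2 | ~p1), u
4. [](~p2 | ~p1), v
5. ~p2 | ~p1, v
6. ~p1, v
7. ~(~p2 | ~p1), w
8. p2, w
9. p1, w
Accessibility: uRu, uRv, uRw, vRv, wRw
Complete open branch: countermodel on an S4-frame, so not valid in S4, nor in K, T (the same frame is also a K-frame and a T-frame).
S5-tableau for the negation ~(<>[](~p2 | ~p1) -> [](~p2 | ~p1)):
1. ~(<>[](~p2 | ~p1) -> [](~p2 | ~p1)), u
2. <>[](~p2 | ~p1), u
3. ~[](~p2 | ~p1), u
4. [](~p2 | ~p1), v
5. ~p2 | ~p1, u
6. ~p2 | ~p1, v
7. ~p1, u
8. ~p1, v
9. ~(~p2 | ~p1), w
10. p2, w
11. p1, w
12. ~p2 | ~p1, w
13. ~p1, w
Accessibility: uRu, uRv, uRw, vRu, vRv, vRw, wRu, wRv, wRw
Branch closes: p1 and ~p1 both at w.
Every branch closes (one shown): valid in S5.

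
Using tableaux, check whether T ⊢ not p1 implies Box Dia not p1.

Invalid (countermodel exists)

Tableau for the negation not (not p1 implies Box Dia not p1):
1. not (not p1 implies Box Dia not p1), u
2. not p1, u
3. not Box Dia not p1, u
4. not Dia not p1, v
5. p1, v
Accessibility: uRu, uRv, vRv
The negation has an open branch (countermodel exists).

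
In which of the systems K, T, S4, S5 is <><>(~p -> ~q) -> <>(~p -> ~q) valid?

T-tableau for the negation ~(<><>(~p -> ~q) -> <>(~p -> ~q)):
1. ~(<><>(~p -> ~q) -> <>(~p -> ~q)), w0
2. <><>(~p -> ~q), w0
3. ~<>(~p -> ~q), w0
4. ~(~p -> ~q), w0
5. ~p, w0
6. q, w0
7. <>(~p -> ~q), w1
8. ~(~p -> ~q), w1
9. ~p, w1
10. q, w1
11. ~p -> ~q, w2
12. ~q, w2
Accessibility: w0Rw0, w0Rw1, w1Rw1, w1Rw2, w2Rw2
Complete open branch: countermodel on a T-frame, so not valid in T, nor in K (the same frame is also a K-frame).
S4-tableau for the negation ~(<><>(~p -> ~q) -> <>(~p -> ~q)):
1. ~(<><>(~p -> ~q) -> <>(~p -> ~q)), w0
2. <><>(~p -> ~q), w0
3. ~<>(~p -> ~q), w0
4. ~(~p -> ~q), w0
5. ~p, w0
6. q, w0
7. <>(~p -> ~q), w1
8. ~(~p -> ~q), w1
9. ~p, w1
10. q, w1
11. ~p -> ~q, w2
12. ~(~p -> ~q), w2
13. ~p, w2
14. q, w2
15. ~q, w2
Accessibility: w0Rw0, w0Rw1, w0Rw2, w1Rw1, w1Rw2, w2Rw2
Branch closes: q and ~q both at w2.
Every branch closes (one shown): valid in S4, hence also in S5 (every theorem of S4 is a theorem of S5).

S4, S5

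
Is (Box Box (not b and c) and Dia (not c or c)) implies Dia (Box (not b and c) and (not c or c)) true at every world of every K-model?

Tableau for the negation not ((Box Box (not b and c) and Dia (not c or c)) implies Dia (Box (not b and c) and (not c or c))):
1. not ((Box Box (not b and c) and Dia (not c or c)) implies Dia (Box (not b and c) and (not c or c))), w0
2. Box Box (not b and c) and Dia (not c or c), w0
3. not Dia (Box (not b and c) and (not c or c)), w0
4. Box Box (not b and c), w0
5. Dia (not c or c), w0
6. not c or c, w1
7. not (Box (not b and c) and (not c or c)), w1
8. Box (not b and c), w1
9. c, w1
10. not Box (not b and c), w1
11. not (not b and c), w2
12. not b and c, w2
13. not b, w2
14. c, w2
15. not c, w2
Accessibility: w0Rw1, w1Rw2
Branch closes: c and not c both at w2.
Every branch of the negation's tableau closes; the branch above is one of them.

Yes, valid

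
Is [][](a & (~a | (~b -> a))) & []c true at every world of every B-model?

Invalid (countermodel exists)

Tableau for the negation ~([][](a & (~a | (~b -> a))) & []c):
1. ~([][](a & (~a | (~b -> a))) & []c), 0
2. ~[]c, 0
3. ~c, 1
Accessibility: 0R0, 0R1, 1R0, 1R1
The negation has an open branch (countermodel exists).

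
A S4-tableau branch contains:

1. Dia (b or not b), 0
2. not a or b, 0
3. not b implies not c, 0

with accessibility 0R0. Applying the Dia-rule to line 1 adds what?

a fresh world 1 with 0R1, and b or not b at 1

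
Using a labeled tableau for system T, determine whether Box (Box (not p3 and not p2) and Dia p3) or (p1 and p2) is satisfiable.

Satisfiable

1. Box (Box (not p3 and not p2) and Dia p3) or (p1 and p2), w0
2. p1 and p2, w0
3. p1, w0
4. p2, w0
Accessibility: w0Rw0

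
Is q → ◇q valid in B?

Yes, valid

Tableau for the negation ¬(q → ◇q):
1. ¬(q → ◇q), u
2. q, u
3. ¬◇q, u
4. ¬q, u
Accessibility: uRu
Branch closes: q and ¬q both at u.
Every branch of the negation's tableau closes; the branch above is one of them.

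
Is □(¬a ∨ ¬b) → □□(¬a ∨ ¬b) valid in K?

Not valid

Tableau for the negation ¬(□(¬a ∨ ¬b) → □□(¬a ∨ ¬b)):
1. ¬(□(¬a ∨ ¬b) → □□(¬a ∨ ¬b)), u
2. □(¬a ∨ ¬b), u   [¬→-rule on 1]
3. ¬□□(¬a ∨ ¬b), u   [¬→-rule on 1]
4. ¬□(¬a ∨ ¬b), v   [¬□-rule on 3: fresh world v, uRv]
5. ¬a ∨ ¬b, v   [□-rule on 2 via uRv]
6. ¬b, v   [∨-rule on 5 (branches; this branch)]
7. ¬(¬a ∨ ¬b), w   [¬□-rule on 4: fresh world w, vRw]
8. a, w   [¬∨-rule on 7]
9. b, w   [¬∨-rule on 7]
Accessibility: uRv, vRw
The negation has an open branch (countermodel exists).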